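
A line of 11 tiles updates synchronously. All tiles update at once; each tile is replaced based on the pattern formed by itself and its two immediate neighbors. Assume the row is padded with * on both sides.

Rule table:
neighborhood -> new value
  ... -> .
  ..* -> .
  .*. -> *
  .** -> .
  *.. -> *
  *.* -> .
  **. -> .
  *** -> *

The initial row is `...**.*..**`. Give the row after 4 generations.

*.....**..*
.*......*..
.**.....**.
...*.......

...*.......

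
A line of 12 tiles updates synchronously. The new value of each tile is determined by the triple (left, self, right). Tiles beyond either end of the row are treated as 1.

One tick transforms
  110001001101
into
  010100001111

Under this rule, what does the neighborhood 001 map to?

0

At position 4 the neighborhood is 001; the next row has 0 there.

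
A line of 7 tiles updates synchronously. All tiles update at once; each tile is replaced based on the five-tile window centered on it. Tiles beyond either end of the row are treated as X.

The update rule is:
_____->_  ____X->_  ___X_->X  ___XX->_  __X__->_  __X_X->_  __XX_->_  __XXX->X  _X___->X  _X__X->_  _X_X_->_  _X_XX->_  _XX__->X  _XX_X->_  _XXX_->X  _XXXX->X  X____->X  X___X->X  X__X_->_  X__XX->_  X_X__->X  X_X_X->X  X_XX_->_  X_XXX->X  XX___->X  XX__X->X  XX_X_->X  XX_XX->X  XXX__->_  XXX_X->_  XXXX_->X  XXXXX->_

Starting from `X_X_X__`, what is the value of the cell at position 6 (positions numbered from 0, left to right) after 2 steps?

_XX_X__
X__XX__
position 6 holds _

_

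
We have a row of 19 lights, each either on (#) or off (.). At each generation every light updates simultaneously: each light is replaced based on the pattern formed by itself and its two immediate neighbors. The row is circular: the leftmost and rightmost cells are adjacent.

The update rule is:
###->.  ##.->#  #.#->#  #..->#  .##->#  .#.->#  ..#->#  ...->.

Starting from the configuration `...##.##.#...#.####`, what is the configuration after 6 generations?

##########.##....##

#.#########.####..#
###.......###..####
..##.....##.####...
.####...#####..##..
##..##.##...######.
##########.##....##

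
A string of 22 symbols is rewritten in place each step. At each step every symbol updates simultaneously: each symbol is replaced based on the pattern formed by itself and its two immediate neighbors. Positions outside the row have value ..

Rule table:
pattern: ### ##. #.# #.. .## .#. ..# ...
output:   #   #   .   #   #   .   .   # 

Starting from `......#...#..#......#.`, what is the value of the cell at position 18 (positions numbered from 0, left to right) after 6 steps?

#

#####..##..#..#####..#
######.###..#.######..
######.####...########
######.######.########
######.######.########  (fixed point — unchanged through step 6)
position 18 holds #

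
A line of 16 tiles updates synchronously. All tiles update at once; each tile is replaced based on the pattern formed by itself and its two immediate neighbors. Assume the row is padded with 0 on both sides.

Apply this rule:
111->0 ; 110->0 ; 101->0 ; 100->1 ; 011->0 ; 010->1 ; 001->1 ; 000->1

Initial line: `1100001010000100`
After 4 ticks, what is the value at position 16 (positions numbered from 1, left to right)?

0

0011111011111111
1100000000000000
0011111111111111
1100000000000000
position 16 holds 0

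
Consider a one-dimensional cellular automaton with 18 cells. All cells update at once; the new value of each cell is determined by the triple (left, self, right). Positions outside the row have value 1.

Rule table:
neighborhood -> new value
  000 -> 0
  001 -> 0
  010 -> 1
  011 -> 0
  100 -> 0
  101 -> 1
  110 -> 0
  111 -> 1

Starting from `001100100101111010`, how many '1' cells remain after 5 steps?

4

step 1: 000000100110110111
step 2: 000000100001001011
step 3: 000000100001001101
step 4: 000000100001000010
step 5: 000000100001000011
count of 1: 4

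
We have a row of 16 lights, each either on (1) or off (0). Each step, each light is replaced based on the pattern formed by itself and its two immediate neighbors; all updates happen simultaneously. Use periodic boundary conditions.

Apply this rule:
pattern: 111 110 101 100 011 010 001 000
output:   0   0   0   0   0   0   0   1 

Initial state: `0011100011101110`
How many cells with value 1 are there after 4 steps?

10

1000001000000000
0011100011111110
1000001000000000  (repeats step 1; period 2)
step 4: 0011100011111110
count of 1: 10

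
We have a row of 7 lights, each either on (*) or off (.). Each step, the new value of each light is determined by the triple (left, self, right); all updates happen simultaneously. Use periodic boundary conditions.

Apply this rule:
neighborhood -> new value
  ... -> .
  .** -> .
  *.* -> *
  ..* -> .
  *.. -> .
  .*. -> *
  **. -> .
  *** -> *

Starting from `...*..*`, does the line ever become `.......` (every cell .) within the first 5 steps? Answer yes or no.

...*..*  (fixed point — unchanged through step 5)
step 5 is ...*..*, still not uniform .

no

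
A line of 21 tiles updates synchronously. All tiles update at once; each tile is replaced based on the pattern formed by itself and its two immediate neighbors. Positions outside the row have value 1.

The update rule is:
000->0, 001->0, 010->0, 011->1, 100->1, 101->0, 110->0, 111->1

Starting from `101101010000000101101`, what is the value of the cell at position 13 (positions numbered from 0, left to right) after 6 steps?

1

001000001000000001001
100100000100000000101
010010000010000000001
001001000001000000001
100100100000100000001
010010010000010000001
position 13 holds 1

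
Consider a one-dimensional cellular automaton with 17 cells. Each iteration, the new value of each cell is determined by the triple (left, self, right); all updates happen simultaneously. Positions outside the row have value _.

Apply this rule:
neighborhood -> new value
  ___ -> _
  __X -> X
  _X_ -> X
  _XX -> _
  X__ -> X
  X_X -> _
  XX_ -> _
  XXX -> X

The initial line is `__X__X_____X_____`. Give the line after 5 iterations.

_XXXXXX___XXX____
X_XXXX_X_X_X_X___
X__XX__X_X_X_XX__
XXX__XXX_X_X___X_
_X_XX_X__X_XX_XXX

_X_XX_X__X_XX_XXX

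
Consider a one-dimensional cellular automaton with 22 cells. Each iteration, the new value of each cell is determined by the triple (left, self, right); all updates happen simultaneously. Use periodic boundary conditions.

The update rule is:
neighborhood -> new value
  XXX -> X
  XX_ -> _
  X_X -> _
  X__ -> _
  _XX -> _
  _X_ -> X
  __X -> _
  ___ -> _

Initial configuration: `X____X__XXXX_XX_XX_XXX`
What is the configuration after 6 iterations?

_____X___XX_________XX
_____X________________
_____X________________  (fixed point — unchanged through iteration 6)

_____X________________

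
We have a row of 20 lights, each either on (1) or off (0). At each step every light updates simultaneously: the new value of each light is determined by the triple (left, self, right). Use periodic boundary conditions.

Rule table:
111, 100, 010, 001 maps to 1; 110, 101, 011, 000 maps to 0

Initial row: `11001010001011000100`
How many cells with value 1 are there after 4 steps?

00111011011000101111
11010000000101100110
00011000001100011000
00100100010010100100
count of 1: 6

6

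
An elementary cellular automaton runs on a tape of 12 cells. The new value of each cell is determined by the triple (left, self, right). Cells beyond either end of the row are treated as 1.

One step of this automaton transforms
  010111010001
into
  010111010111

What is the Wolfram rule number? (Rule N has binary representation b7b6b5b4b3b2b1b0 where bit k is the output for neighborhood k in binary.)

position 4: 111 → 1  (bit 7 = 1)
position 5: 110 → 1  (bit 6 = 1)
position 0: 101 → 0  (bit 5 = 0)
position 8: 100 → 0  (bit 4 = 0)
position 3: 011 → 1  (bit 3 = 1)
position 1: 010 → 1  (bit 2 = 1)
position 10: 001 → 1  (bit 1 = 1)
position 9: 000 → 1  (bit 0 = 1)
bits b7..b0 = 11001111 = 207

207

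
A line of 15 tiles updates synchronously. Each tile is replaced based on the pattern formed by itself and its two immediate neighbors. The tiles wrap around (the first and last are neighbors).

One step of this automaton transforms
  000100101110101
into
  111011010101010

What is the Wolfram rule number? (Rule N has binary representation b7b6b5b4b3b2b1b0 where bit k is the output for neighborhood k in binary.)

position 9: 111 → 1  (bit 7 = 1)
position 10: 110 → 0  (bit 6 = 0)
position 7: 101 → 1  (bit 5 = 1)
position 0: 100 → 1  (bit 4 = 1)
position 8: 011 → 0  (bit 3 = 0)
position 3: 010 → 0  (bit 2 = 0)
position 2: 001 → 1  (bit 1 = 1)
position 1: 000 → 1  (bit 0 = 1)
bits b7..b0 = 10110011 = 179

179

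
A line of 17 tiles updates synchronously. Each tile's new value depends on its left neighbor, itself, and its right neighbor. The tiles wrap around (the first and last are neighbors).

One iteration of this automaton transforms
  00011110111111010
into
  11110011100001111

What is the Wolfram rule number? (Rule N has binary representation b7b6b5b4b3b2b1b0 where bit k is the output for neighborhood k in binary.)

127

position 4: 111 → 0  (bit 7 = 0)
position 6: 110 → 1  (bit 6 = 1)
position 7: 101 → 1  (bit 5 = 1)
position 16: 100 → 1  (bit 4 = 1)
position 3: 011 → 1  (bit 3 = 1)
position 15: 010 → 1  (bit 2 = 1)
position 2: 001 → 1  (bit 1 = 1)
position 0: 000 → 1  (bit 0 = 1)
bits b7..b0 = 01111111 = 127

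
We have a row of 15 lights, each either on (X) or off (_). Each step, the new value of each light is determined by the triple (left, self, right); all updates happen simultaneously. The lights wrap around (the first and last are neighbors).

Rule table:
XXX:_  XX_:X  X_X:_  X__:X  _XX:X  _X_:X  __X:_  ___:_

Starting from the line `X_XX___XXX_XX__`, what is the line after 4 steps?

X_X_XX_X_X_X_X_

X_XXX__X_X_XXX_
X_X_XX_X_X_X_X_
X_X_XX_X_X_X_X_  (fixed point — unchanged through step 4)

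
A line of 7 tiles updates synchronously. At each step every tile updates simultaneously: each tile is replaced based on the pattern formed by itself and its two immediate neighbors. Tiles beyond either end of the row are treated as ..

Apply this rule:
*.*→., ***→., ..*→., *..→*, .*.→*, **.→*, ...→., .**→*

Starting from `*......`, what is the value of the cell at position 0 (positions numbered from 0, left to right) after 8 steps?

*

**.....
***....
*.**...
*.***..
*.*.**.
*.*.***
*.*.*.*
*.*.*.*
position 0 holds *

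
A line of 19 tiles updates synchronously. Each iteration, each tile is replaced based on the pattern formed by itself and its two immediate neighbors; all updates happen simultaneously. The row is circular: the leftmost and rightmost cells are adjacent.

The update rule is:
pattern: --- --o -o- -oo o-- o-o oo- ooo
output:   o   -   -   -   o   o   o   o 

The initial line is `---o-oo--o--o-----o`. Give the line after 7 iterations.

oooo--oo--o-oo--o--

iteration 1: oo--o-oo--o--oooo--
iteration 2: -oo--o-oo--o--oooo-
iteration 3: --oo--o-oo--o--oooo
iteration 4: o--oo--o-oo--o--ooo
iteration 5: oo--oo--o-oo--o--oo
iteration 6: ooo--oo--o-oo--o--o
iteration 7: oooo--oo--o-oo--o--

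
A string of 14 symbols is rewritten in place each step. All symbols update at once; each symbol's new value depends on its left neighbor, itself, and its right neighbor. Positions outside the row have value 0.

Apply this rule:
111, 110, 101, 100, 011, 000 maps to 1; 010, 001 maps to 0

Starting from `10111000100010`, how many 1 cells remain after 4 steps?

01111110011001
01111111011100
01111111111111
01111111111111
count of 1: 13

13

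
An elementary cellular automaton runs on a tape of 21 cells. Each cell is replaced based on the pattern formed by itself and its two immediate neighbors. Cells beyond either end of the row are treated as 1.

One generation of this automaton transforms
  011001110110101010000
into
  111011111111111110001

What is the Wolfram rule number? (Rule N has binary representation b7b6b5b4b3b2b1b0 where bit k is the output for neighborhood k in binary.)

position 6: 111 → 1  (bit 7 = 1)
position 2: 110 → 1  (bit 6 = 1)
position 0: 101 → 1  (bit 5 = 1)
position 3: 100 → 0  (bit 4 = 0)
position 1: 011 → 1  (bit 3 = 1)
position 12: 010 → 1  (bit 2 = 1)
position 4: 001 → 1  (bit 1 = 1)
position 18: 000 → 0  (bit 0 = 0)
bits b7..b0 = 11101110 = 238

238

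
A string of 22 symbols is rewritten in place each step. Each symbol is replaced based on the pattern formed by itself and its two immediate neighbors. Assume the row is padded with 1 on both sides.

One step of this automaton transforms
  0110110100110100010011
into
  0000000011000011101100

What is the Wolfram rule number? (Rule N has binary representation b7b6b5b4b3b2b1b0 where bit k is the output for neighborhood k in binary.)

19

position 21: 111 → 0  (bit 7 = 0)
position 2: 110 → 0  (bit 6 = 0)
position 0: 101 → 0  (bit 5 = 0)
position 8: 100 → 1  (bit 4 = 1)
position 1: 011 → 0  (bit 3 = 0)
position 7: 010 → 0  (bit 2 = 0)
position 9: 001 → 1  (bit 1 = 1)
position 15: 000 → 1  (bit 0 = 1)
bits b7..b0 = 00010011 = 19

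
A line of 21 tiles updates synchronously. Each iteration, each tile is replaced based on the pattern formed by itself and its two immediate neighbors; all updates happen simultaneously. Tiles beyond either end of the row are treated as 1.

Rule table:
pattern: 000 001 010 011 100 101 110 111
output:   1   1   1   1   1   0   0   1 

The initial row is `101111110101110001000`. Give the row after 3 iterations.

111110011001111111111

001111100101101111111
111111011101001111111
111110011001111111111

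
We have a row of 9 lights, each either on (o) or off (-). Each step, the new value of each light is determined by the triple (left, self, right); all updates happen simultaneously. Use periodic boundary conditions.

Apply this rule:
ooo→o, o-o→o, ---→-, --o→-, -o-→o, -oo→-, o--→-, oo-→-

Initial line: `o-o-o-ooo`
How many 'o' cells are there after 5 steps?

1

step 1: -ooooo-oo
step 2: o-ooo-o--
step 3: oo-o-oo--
step 4: --ooo----
step 5: ---o-----
count of o: 1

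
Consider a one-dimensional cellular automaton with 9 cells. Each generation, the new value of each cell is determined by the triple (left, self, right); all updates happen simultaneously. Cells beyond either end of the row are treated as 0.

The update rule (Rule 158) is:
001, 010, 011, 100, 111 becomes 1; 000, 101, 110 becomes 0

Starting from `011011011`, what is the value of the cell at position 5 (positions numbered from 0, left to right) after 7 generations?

0

110010010
101111111
101111110
101111101
101111001
101110111
101100110
position 5 holds 0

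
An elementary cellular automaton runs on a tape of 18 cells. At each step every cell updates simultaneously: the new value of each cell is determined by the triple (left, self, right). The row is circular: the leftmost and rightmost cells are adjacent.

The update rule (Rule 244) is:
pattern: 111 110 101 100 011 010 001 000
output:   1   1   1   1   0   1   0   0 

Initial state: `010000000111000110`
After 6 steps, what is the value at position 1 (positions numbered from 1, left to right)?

011000000011100011
101100000001110001
110110000000111000
011011000000011100
001101100000001110
000110110000000111
position 1 holds 0

0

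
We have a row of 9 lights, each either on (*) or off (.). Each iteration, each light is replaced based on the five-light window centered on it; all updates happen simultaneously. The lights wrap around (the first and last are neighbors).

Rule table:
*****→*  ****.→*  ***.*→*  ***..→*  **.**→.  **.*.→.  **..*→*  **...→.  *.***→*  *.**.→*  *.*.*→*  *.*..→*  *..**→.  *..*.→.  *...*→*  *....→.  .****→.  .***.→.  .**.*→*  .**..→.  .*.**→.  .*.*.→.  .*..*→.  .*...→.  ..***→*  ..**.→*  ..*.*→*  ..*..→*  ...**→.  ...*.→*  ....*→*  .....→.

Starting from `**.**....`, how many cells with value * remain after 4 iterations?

**.*...*.
**.*.***.
**.*.*.*.
**.*.*.*.
count of *: 5

5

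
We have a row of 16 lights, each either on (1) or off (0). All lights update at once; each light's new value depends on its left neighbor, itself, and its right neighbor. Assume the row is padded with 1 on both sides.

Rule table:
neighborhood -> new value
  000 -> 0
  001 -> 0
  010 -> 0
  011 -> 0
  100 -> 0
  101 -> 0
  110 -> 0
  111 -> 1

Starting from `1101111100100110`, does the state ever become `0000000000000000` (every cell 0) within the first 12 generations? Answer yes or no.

yes

1000111000000000
0000010000000000
0000000000000000
all cells are 0 at generation 3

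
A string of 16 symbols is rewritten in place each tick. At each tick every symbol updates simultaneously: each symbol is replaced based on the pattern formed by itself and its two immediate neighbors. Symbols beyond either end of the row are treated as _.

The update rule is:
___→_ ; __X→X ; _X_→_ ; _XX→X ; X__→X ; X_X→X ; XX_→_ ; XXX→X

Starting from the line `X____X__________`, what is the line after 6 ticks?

_X_X_X_X_X_X____

tick 1: _X__X_X_________
tick 2: X_XX_X_X________
tick 3: _XX_X_X_X_______
tick 4: XX_X_X_X_X______
tick 5: X_X_X_X_X_X_____
tick 6: _X_X_X_X_X_X____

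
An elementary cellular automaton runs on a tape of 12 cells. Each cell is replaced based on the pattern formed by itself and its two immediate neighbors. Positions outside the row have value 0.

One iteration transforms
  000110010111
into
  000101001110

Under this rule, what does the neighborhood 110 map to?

0

At position 4 the neighborhood is 110; the next row has 0 there.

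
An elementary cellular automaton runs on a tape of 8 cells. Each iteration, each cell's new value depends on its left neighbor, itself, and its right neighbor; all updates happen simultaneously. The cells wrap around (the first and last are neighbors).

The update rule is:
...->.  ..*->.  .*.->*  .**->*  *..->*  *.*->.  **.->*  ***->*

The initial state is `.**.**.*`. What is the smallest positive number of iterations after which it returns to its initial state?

iteration 1: .**.**.*

1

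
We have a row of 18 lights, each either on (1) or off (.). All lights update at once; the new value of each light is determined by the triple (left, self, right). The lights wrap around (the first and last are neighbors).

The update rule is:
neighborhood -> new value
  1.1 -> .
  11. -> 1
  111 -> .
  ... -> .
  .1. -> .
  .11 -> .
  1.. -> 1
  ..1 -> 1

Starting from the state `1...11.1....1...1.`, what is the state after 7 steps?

...1.1...1.1..1...

.1.1.1..1..1.1.1..
1.....11.11.....1.
.1...1.1..11...1..
1.1.1...11.11.1.1.
.....1.1.1..1.....
....1.....11.1....
...1.1...1.1..1...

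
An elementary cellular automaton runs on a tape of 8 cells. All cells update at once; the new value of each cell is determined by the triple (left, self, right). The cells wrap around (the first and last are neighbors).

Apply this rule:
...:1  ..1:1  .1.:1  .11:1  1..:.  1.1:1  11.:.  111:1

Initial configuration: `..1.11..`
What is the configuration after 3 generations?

111..111

generation 1: 11111..1
generation 2: 1111..11
generation 3: 111..111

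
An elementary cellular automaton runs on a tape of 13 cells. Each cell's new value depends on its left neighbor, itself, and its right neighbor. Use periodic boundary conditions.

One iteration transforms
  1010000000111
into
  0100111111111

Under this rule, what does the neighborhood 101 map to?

1

At position 1 the neighborhood is 101; the next row has 1 there.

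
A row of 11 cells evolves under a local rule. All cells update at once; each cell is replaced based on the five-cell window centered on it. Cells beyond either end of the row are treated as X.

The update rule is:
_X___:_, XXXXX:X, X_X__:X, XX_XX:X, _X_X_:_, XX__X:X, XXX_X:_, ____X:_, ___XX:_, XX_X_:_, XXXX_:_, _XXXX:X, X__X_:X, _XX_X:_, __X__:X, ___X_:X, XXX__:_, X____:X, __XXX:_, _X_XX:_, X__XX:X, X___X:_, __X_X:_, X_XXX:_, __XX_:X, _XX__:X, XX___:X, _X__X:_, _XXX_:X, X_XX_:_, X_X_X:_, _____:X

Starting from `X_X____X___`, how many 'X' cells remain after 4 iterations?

iteration 1: __X_X_XX___
iteration 2: XX_____XX__
iteration 3: __XXX__XXXX
iteration 4: XX_X_XX_XXX
count of X: 8

8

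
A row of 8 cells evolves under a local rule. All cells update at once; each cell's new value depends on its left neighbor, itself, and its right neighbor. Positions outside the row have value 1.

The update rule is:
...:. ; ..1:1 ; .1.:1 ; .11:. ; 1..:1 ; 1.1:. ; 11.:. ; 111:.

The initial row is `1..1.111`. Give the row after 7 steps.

.111....
....1..1
1..1111.
.11.....
...1...1
1.111.1.
......1.

......1.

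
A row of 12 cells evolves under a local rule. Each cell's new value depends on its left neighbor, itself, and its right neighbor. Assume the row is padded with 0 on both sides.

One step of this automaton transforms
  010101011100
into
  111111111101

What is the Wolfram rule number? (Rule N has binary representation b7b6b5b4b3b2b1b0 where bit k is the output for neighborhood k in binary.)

239

position 8: 111 → 1  (bit 7 = 1)
position 9: 110 → 1  (bit 6 = 1)
position 2: 101 → 1  (bit 5 = 1)
position 10: 100 → 0  (bit 4 = 0)
position 7: 011 → 1  (bit 3 = 1)
position 1: 010 → 1  (bit 2 = 1)
position 0: 001 → 1  (bit 1 = 1)
position 11: 000 → 1  (bit 0 = 1)
bits b7..b0 = 11101111 = 239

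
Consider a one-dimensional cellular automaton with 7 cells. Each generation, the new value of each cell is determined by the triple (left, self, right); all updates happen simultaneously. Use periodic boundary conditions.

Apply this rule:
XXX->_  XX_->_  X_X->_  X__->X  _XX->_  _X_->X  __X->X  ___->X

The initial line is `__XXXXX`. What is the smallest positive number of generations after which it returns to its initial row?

generation 1: XX_____
generation 2: __XXXXX

2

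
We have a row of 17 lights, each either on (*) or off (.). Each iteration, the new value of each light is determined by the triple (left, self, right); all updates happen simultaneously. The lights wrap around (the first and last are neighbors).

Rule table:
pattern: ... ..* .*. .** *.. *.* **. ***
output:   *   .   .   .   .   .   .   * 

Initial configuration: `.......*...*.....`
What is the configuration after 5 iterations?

iteration 1: ******...*...****
iteration 2: *****..*...*..***
iteration 3: ****.....*.....**
iteration 4: ***..***...***..*
iteration 5: **....*..*..*....

**....*..*..*....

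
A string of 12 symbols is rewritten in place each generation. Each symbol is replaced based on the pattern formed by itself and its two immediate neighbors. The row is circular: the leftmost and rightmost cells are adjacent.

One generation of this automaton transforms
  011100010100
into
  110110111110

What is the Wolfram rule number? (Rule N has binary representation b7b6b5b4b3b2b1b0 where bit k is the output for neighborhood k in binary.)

126

position 2: 111 → 0  (bit 7 = 0)
position 3: 110 → 1  (bit 6 = 1)
position 8: 101 → 1  (bit 5 = 1)
position 4: 100 → 1  (bit 4 = 1)
position 1: 011 → 1  (bit 3 = 1)
position 7: 010 → 1  (bit 2 = 1)
position 0: 001 → 1  (bit 1 = 1)
position 5: 000 → 0  (bit 0 = 0)
bits b7..b0 = 01111110 = 126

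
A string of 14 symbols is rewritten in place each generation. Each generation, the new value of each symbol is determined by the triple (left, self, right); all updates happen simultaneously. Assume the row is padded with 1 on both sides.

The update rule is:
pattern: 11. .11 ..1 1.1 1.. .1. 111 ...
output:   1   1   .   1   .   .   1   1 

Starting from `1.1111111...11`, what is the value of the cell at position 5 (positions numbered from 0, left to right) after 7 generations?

111111111.1.11
1111111111.111
11111111111111
11111111111111  (fixed point — unchanged through generation 7)
position 5 holds 1

1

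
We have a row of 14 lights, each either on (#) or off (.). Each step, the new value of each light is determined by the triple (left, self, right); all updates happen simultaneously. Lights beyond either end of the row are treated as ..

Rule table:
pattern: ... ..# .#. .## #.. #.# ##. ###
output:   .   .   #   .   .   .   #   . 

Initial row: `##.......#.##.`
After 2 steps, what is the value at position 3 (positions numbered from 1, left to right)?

.

.#.......#..#.
.#.......#..#.
position 3 holds .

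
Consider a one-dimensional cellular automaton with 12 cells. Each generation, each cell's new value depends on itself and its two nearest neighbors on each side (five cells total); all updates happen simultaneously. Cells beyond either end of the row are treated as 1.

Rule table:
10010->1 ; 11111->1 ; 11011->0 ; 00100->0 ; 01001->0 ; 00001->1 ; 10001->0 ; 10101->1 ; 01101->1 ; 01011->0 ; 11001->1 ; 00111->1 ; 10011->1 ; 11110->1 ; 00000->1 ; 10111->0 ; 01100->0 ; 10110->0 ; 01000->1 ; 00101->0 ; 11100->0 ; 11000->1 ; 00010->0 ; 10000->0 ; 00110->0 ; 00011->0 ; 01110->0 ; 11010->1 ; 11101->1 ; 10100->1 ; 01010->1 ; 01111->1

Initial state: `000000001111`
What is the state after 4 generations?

101111101111
100111100111
011111011111
001111001111

001111001111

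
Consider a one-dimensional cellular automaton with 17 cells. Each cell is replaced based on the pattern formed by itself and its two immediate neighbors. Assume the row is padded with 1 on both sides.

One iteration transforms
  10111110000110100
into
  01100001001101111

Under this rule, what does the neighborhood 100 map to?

At position 7 the neighborhood is 100; the next row has 1 there.

1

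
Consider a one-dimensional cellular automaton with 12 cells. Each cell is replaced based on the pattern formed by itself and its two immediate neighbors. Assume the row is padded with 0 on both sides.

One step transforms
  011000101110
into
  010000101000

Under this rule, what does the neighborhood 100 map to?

At position 3 the neighborhood is 100; the next row has 0 there.

0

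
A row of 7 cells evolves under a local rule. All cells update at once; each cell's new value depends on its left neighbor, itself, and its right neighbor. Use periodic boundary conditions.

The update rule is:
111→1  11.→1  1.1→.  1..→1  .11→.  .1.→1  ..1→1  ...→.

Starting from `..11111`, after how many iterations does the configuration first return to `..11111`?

14

11.1111
11..111
1111.11
1111..1
111111.
.11111.
1.11111
1..1111
111.111
111..11
11111.1
11111..
.111111
..11111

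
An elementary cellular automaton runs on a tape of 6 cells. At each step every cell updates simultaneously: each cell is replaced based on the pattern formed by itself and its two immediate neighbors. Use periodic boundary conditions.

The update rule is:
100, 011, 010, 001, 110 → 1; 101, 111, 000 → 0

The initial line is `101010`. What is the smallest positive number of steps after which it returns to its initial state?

1

101010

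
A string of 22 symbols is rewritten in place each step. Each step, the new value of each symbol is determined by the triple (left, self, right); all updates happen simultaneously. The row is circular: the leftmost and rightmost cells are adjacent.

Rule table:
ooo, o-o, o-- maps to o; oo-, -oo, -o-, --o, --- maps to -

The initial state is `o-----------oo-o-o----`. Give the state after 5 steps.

step 1: -o------------o-o-o---
step 2: --o------------o-o-o--
step 3: ---o------------o-o-o-
step 4: ----o------------o-o-o
step 5: o----o------------o-o-

o----o------------o-o-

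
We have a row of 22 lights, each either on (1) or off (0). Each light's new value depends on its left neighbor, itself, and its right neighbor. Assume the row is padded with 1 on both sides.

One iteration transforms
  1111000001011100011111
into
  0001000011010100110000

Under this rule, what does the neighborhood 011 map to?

At position 11 the neighborhood is 011; the next row has 1 there.

1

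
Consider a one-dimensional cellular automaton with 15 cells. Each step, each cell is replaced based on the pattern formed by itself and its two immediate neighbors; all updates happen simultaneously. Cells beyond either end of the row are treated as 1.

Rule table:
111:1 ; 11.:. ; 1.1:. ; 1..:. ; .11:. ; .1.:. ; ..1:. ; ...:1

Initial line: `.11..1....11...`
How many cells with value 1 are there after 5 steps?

step 1: .......11....1.
step 2: .11111....11...
step 3: ..111..11....1.
step 4: ...1......11...
step 5: .1...1111....1.
count of 1: 6

6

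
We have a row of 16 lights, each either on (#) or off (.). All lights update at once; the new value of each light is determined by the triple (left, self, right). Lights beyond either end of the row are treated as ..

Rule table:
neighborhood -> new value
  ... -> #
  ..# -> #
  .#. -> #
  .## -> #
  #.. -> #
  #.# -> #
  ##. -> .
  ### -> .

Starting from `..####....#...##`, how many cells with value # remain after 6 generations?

generation 1: ###...#########.
generation 2: #..####........#
generation 3: ####...#########
generation 4: #...####........
generation 5: #####...########
generation 6: #....####.......
count of #: 5

5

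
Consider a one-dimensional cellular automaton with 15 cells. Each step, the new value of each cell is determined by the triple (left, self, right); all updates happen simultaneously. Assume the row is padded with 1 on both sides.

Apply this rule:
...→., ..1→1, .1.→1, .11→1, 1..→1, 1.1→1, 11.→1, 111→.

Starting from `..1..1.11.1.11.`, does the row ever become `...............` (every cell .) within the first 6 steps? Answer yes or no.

111111111111111
...............
all cells are . at step 2

yes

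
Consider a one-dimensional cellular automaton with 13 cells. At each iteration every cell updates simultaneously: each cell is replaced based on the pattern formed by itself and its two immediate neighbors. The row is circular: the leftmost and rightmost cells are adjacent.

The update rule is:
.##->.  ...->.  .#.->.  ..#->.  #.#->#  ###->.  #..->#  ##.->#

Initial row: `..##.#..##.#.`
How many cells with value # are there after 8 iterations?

6

...##.#..##.#
#...##.#..##.
.#...##.#..##
#.#...##.#..#
##.#...##.#..
.##.#...##.#.
..##.#...##.#
#..##.#...##.
count of #: 6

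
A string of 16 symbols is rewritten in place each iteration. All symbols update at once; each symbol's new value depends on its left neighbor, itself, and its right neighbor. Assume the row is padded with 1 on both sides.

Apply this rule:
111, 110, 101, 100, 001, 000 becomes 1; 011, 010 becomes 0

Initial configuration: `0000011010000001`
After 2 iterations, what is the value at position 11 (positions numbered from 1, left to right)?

1

1111101101111110
1111110110111111
position 11 holds 1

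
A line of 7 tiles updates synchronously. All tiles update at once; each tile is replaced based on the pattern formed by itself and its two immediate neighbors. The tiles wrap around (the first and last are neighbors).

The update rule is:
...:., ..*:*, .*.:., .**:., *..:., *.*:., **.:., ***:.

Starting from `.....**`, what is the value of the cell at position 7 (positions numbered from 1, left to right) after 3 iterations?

iteration 1: ....*..
iteration 2: ...*...
iteration 3: ..*....
position 7 holds .

.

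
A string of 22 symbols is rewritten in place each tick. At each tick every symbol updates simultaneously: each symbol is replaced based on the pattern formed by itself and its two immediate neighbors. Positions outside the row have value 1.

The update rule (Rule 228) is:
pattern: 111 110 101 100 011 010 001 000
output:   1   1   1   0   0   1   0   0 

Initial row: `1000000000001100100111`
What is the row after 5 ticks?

1000000000000100100000

1000000000000100100011
1000000000000100100001
1000000000000100100000
1000000000000100100000  (fixed point — unchanged through tick 5)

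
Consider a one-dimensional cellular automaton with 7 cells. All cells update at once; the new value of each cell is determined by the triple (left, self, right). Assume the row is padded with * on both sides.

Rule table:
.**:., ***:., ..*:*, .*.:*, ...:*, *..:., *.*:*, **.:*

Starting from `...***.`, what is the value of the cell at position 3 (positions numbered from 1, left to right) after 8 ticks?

*

.**..**
*.*.*..
*****.*
....**.
.***.**
*..**..
*.*.*.*
******.
position 3 holds *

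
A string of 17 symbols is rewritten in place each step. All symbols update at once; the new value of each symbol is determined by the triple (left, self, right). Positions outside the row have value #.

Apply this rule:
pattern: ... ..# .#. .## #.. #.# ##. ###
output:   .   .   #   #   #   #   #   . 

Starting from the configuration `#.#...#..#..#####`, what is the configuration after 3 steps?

####..##.##.#....
...##.########...
#..####......##..

#..####......##..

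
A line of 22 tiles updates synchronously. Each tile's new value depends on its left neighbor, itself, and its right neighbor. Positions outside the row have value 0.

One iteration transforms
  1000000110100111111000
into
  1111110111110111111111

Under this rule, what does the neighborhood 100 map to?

At position 1 the neighborhood is 100; the next row has 1 there.

1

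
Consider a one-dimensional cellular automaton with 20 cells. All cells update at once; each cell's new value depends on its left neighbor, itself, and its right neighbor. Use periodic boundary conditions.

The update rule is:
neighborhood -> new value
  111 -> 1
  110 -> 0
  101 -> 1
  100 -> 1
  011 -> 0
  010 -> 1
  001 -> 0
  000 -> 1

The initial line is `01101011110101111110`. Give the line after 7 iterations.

01011010111101111110

00011101101110111101
11001010010101011011
10101111011111100101
01110110101111010110
00101001110110111001
10111100101001010101
01011010111101111110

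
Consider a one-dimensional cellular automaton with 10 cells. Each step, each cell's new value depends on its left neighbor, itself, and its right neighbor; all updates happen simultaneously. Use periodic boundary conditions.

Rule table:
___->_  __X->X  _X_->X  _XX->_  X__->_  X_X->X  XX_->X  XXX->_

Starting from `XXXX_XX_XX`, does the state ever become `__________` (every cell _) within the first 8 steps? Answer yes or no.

no

___XX_XX__
__X_XX_X__
_XXX_XXX__
X__XX__X__
X_X_X_XX_X
XXXXXX_XX_
_____XX_XX
____X_XX_X
step 8 is ____X_XX_X, still not uniform _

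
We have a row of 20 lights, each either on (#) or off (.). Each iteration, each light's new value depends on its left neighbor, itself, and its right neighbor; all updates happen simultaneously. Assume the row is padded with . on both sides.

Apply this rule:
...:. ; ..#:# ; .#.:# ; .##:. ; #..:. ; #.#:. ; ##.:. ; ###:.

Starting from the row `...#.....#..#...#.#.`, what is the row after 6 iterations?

...#......#...#.....

..##....##.##..##.#.
.#.....#......#...#.
##....##.....##..##.
.....#......#...#...
....##.....##..##...
...#......#...#.....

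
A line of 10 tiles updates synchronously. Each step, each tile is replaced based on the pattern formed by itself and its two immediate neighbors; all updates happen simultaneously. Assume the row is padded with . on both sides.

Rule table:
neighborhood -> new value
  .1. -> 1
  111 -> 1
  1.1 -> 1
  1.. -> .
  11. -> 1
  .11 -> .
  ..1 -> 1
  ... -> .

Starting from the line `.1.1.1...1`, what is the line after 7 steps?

111111..11
.11111.1.1
1.11111111
11.1111111
.11.111111
1.11.11111
11.11.1111

11.11.1111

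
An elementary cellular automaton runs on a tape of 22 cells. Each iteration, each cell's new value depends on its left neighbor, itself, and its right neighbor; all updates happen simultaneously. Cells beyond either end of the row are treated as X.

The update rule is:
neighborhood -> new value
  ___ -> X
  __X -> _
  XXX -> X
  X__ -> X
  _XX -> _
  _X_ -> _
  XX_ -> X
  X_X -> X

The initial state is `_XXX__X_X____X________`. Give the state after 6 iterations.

iteration 1: X_XXX__X_XXX__XXXXXXX_
iteration 2: XX_XXX__X_XXX__XXXXXXX
iteration 3: XXX_XXX__X_XXX__XXXXXX
iteration 4: XXXX_XXX__X_XXX__XXXXX
iteration 5: XXXXX_XXX__X_XXX__XXXX
iteration 6: XXXXXX_XXX__X_XXX__XXX

XXXXXX_XXX__X_XXX__XXX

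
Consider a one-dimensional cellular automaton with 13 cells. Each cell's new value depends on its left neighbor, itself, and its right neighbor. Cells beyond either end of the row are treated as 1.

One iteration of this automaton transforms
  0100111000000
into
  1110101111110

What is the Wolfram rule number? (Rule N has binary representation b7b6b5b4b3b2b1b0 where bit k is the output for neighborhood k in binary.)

125

position 5: 111 → 0  (bit 7 = 0)
position 6: 110 → 1  (bit 6 = 1)
position 0: 101 → 1  (bit 5 = 1)
position 2: 100 → 1  (bit 4 = 1)
position 4: 011 → 1  (bit 3 = 1)
position 1: 010 → 1  (bit 2 = 1)
position 3: 001 → 0  (bit 1 = 0)
position 8: 000 → 1  (bit 0 = 1)
bits b7..b0 = 01111101 = 125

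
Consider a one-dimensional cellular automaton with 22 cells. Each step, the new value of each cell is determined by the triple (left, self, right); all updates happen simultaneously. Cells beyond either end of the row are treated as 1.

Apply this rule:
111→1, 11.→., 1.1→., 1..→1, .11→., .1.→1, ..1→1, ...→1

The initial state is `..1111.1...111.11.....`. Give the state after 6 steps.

11.11..1111.1....11111
1....11.11..11111.1111
.1111.....11.111...111
..11.11111....1.111.11
11....111.11111..1...1
1.1111.1...111.111111.

1.1111.1...111.111111.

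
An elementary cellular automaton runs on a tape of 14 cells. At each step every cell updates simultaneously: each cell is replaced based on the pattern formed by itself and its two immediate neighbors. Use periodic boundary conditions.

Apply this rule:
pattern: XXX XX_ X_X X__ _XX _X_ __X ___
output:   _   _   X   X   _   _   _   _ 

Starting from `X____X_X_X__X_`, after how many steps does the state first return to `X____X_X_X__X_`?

14

_X____X_X_X__X
X_X____X_X_X__
_X_X____X_X_X_
__X_X____X_X_X
X__X_X____X_X_
_X__X_X____X_X
X_X__X_X____X_
_X_X__X_X____X
X_X_X__X_X____
_X_X_X__X_X___
__X_X_X__X_X__
___X_X_X__X_X_
____X_X_X__X_X
X____X_X_X__X_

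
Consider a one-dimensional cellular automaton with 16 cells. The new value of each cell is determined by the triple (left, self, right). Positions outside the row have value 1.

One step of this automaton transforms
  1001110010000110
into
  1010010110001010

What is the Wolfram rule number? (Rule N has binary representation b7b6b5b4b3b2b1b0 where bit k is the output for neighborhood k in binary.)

70

position 4: 111 → 0  (bit 7 = 0)
position 0: 110 → 1  (bit 6 = 1)
position 15: 101 → 0  (bit 5 = 0)
position 1: 100 → 0  (bit 4 = 0)
position 3: 011 → 0  (bit 3 = 0)
position 8: 010 → 1  (bit 2 = 1)
position 2: 001 → 1  (bit 1 = 1)
position 10: 000 → 0  (bit 0 = 0)
bits b7..b0 = 01000110 = 70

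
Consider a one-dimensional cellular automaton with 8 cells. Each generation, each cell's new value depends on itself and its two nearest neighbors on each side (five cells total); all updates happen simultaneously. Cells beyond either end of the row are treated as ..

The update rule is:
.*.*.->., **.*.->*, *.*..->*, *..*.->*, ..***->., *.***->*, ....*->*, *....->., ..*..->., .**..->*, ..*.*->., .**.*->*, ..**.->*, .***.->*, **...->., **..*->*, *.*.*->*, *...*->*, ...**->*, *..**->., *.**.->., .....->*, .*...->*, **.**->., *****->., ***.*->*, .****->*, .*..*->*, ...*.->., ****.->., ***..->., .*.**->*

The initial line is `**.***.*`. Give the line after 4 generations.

****.**.

**.*****
**.**...
**..*..*
****.**.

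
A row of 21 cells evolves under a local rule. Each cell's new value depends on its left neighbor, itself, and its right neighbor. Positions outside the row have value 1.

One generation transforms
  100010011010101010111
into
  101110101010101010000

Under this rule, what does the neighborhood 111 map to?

At position 19 the neighborhood is 111; the next row has 0 there.

0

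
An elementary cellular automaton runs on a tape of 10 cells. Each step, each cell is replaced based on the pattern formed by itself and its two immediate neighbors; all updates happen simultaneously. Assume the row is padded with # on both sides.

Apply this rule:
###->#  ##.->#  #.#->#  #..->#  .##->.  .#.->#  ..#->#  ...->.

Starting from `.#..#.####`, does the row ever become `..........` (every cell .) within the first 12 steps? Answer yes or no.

######.###
#######.##
########.#
#########.
##########
##########  (fixed point — unchanged through step 12)
step 12 is ##########, still not uniform .

no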